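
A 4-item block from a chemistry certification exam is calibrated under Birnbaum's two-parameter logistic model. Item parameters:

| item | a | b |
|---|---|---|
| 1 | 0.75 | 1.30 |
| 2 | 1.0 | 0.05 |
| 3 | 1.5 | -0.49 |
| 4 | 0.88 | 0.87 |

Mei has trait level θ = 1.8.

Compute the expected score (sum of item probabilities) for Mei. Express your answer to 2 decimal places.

3.11

P(θ) = 1 / (1 + exp(−a(θ − b)))
P_1 = 1/(1+e^{-0.3750}) = 0.5927
P_2 = 1/(1+e^{-1.7500}) = 0.8520
P_3 = 1/(1+e^{-3.4350}) = 0.9688
P_4 = 1/(1+e^{-0.8184}) = 0.6939
E[score] = 0.5927 + 0.8520 + 0.9688 + 0.6939 = 3.1073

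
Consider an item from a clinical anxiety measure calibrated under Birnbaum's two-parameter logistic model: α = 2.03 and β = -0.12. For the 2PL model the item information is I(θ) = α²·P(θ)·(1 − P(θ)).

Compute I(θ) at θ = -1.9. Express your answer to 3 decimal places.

P = 1/(1+e^{3.6134}) = 0.0263
P(1−P) = 0.0263 × 0.9737 = 0.0256
I = α² × P(1−P) = 2.03² × 0.0256 = 0.10534

0.105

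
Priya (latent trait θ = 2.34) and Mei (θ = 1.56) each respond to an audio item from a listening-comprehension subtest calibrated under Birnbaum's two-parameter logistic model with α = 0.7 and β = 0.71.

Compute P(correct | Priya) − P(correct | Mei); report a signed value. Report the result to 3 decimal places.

0.113

P(θ) = 1 / (1 + exp(−α(θ − β)))
P(Priya) = 0.7579  [exponent 1.1410]
P(Mei) = 0.6445  [exponent 0.5950]
Difference = 0.7579 − 0.6445 = 0.1134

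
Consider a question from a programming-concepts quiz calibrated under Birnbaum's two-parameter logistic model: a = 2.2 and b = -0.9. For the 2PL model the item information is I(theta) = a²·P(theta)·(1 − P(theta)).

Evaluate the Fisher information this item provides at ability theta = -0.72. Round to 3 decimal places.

P = 1/(1+e^{-0.3960}) = 0.5977
P(1−P) = 0.5977 × 0.4023 = 0.2404
I = a² × P(1−P) = 2.2² × 0.2404 = 1.16378

1.164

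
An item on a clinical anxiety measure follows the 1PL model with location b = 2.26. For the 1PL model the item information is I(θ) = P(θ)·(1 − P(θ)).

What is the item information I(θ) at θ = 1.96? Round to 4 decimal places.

P = 1/(1+e^{0.3000}) = 0.4256
P(1−P) = 0.4256 × 0.5744 = 0.2445
I = P(1−P) = 0.24446

0.2445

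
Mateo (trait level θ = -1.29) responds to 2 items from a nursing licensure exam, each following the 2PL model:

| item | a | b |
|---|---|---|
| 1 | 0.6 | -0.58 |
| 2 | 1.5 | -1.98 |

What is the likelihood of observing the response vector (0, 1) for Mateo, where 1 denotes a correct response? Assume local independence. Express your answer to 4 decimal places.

0.4464

P(θ) = 1 / (1 + exp(−a(θ − b)))
P_1 = 1/(1+e^{0.4260}) = 0.3951
P_2 = 1/(1+e^{-1.0350}) = 0.7379
L = (1−P_1) × P_2 = 0.6049 × 0.7379 = 0.44636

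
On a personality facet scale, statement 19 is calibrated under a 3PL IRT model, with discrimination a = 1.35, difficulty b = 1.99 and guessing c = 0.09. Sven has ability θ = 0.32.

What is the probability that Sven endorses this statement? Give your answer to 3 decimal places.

P(θ) = c + (1 − c) · 1 / (1 + exp(−a(θ − b)))
Exponent: 1.35 × (0.32 − 1.99) = -2.2545
1/(1 + e^{2.2545}) = 0.0950
P = 0.09 + 0.91 × 0.0950 = 0.1764

0.176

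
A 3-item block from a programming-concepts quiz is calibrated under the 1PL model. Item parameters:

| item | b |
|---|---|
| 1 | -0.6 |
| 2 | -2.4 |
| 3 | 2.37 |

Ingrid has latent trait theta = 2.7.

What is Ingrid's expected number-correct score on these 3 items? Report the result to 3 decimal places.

2.540

P(theta) = 1 / (1 + exp(−(theta − b)))
P_1 = 1/(1+e^{-3.3000}) = 0.9644
P_2 = 1/(1+e^{-5.1000}) = 0.9939
P_3 = 1/(1+e^{-0.3300}) = 0.5818
E[score] = 0.9644 + 0.9939 + 0.5818 = 2.5401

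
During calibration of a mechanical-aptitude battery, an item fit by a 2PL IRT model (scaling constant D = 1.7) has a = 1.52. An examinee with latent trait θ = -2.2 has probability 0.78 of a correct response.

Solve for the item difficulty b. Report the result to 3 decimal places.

P(θ) = 1 / (1 + exp(−D·a(θ − b)))
logit(0.78) = ln(0.78/0.22) = 1.2657
b = θ − logit/(1.7·a) = -2.2 − 1.2657/2.5840 = -2.6898

-2.690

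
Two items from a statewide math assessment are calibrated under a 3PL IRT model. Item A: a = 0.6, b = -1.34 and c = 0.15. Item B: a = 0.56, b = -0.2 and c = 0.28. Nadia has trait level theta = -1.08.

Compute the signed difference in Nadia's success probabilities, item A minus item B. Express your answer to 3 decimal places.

P(theta) = c + (1 − c) · 1 / (1 + exp(−a(theta − b)))
P_A = 0.6081
P_B = 0.5530
P_A − P_B = 0.0550

0.055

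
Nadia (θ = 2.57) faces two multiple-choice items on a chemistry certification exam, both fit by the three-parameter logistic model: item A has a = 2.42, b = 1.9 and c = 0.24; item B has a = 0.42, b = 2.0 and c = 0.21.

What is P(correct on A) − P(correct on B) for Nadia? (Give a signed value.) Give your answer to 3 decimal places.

P(θ) = c + (1 − c) · 1 / (1 + exp(−a(θ − b)))
P_A = 0.8746
P_B = 0.6521
P_A − P_B = 0.2225

0.223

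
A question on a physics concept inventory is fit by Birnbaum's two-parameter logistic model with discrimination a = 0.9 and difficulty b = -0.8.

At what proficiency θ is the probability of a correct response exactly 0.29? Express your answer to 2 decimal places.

-1.79

P(θ) = 1 / (1 + exp(−a(θ − b)))
logit = ln(0.2900/0.7100) = -0.8954
θ = b + logit/(a) = -0.8 + (-0.8954)/0.9000 = -1.7949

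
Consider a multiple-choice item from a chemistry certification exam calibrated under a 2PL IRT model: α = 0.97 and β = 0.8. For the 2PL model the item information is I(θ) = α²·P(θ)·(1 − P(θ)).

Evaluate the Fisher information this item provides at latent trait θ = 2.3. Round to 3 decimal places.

P = 1/(1+e^{-1.4550}) = 0.8108
P(1−P) = 0.8108 × 0.1892 = 0.1534
I = α² × P(1−P) = 0.97² × 0.1534 = 0.14436

0.144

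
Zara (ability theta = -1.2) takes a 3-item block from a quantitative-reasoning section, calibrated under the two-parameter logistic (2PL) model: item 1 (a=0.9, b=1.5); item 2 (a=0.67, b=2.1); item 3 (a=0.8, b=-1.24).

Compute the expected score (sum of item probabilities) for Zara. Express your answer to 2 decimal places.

0.69

P(theta) = 1 / (1 + exp(−a(theta − b)))
P_1 = 1/(1+e^{2.4300}) = 0.0809
P_2 = 1/(1+e^{2.2110}) = 0.0988
P_3 = 1/(1+e^{-0.0320}) = 0.5080
E[score] = 0.0809 + 0.0988 + 0.5080 = 0.6877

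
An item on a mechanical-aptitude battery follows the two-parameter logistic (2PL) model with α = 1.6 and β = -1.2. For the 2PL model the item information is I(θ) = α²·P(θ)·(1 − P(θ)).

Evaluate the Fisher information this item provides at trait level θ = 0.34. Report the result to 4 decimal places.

0.1850

P = 1/(1+e^{-2.4640}) = 0.9216
P(1−P) = 0.9216 × 0.0784 = 0.0723
I = α² × P(1−P) = 1.6² × 0.0723 = 0.18501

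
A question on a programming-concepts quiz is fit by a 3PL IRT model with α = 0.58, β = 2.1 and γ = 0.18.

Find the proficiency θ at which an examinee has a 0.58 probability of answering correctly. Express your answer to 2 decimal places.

2.02

P(θ) = γ + (1 − γ) · 1 / (1 + exp(−α(θ − β)))
Remove guessing floor: (0.58 − 0.18)/(1 − 0.18) = 0.4878
logit = ln(0.4878/0.5122) = -0.0488
θ = β + logit/(α) = 2.1 + (-0.0488)/0.5800 = 2.0159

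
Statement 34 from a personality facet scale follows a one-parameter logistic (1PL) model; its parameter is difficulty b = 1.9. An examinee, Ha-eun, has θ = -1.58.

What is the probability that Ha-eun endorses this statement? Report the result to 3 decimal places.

0.030

P(θ) = 1 / (1 + exp(−(θ − b)))
Exponent: (-1.58 − 1.9) = -3.4800
1/(1 + e^{3.4800}) = 0.0299
P = 0.0299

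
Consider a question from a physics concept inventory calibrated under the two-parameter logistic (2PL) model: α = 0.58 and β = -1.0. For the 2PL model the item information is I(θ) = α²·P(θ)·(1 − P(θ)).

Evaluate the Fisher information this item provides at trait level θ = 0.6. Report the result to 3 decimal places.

0.068

P = 1/(1+e^{-0.9280}) = 0.7167
P(1−P) = 0.7167 × 0.2833 = 0.2031
I = α² × P(1−P) = 0.58² × 0.2031 = 0.06831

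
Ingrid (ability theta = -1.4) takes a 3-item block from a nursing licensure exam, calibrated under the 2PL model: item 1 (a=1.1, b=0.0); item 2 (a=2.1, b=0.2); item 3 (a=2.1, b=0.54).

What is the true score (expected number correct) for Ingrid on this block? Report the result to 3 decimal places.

0.227

P(theta) = 1 / (1 + exp(−a(theta − b)))
P_1 = 1/(1+e^{1.5400}) = 0.1765
P_2 = 1/(1+e^{3.3600}) = 0.0336
P_3 = 1/(1+e^{4.0740}) = 0.0167
E[score] = 0.1765 + 0.0336 + 0.0167 = 0.2268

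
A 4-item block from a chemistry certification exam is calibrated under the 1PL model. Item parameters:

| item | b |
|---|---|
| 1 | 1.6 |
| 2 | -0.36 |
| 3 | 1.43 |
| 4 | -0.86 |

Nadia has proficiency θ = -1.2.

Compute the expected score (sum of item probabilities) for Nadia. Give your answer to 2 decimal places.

P(θ) = 1 / (1 + exp(−(θ − b)))
P_1 = 1/(1+e^{2.8000}) = 0.0573
P_2 = 1/(1+e^{0.8400}) = 0.3015
P_3 = 1/(1+e^{2.6300}) = 0.0672
P_4 = 1/(1+e^{0.3400}) = 0.4158
E[score] = 0.0573 + 0.3015 + 0.0672 + 0.4158 = 0.8419

0.84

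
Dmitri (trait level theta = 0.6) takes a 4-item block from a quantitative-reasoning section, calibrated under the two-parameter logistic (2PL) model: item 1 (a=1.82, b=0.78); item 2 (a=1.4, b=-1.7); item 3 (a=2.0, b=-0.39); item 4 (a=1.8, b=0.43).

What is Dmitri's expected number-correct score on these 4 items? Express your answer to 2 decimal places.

2.83

P(theta) = 1 / (1 + exp(−a(theta − b)))
P_1 = 1/(1+e^{0.3276}) = 0.4188
P_2 = 1/(1+e^{-3.2200}) = 0.9616
P_3 = 1/(1+e^{-1.9800}) = 0.8787
P_4 = 1/(1+e^{-0.3060}) = 0.5759
E[score] = 0.4188 + 0.9616 + 0.8787 + 0.5759 = 2.8350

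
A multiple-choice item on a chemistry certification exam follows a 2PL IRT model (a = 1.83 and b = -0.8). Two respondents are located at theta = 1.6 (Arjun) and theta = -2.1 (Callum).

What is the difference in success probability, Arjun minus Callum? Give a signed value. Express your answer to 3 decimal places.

0.903

P(theta) = 1 / (1 + exp(−a(theta − b)))
P(Arjun) = 0.9878  [exponent 4.3920]
P(Callum) = 0.0848  [exponent -2.3790]
Difference = 0.9878 − 0.0848 = 0.9030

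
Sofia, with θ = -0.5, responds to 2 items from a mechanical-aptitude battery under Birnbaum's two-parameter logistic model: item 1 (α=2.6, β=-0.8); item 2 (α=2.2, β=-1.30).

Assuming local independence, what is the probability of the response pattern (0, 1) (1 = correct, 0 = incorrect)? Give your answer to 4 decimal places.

P(θ) = 1 / (1 + exp(−α(θ − β)))
P_1 = 1/(1+e^{-0.7800}) = 0.6857
P_2 = 1/(1+e^{-1.7600}) = 0.8532
L = (1−P_1) × P_2 = 0.3143 × 0.8532 = 0.26818

0.2682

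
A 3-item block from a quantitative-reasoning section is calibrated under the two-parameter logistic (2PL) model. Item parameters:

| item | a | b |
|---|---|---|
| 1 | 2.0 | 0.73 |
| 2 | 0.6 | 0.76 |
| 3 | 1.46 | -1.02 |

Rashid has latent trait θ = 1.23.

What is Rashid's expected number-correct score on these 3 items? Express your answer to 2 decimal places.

2.27

P(θ) = 1 / (1 + exp(−a(θ − b)))
P_1 = 1/(1+e^{-1.0000}) = 0.7311
P_2 = 1/(1+e^{-0.2820}) = 0.5700
P_3 = 1/(1+e^{-3.2850}) = 0.9639
E[score] = 0.7311 + 0.5700 + 0.9639 = 2.2650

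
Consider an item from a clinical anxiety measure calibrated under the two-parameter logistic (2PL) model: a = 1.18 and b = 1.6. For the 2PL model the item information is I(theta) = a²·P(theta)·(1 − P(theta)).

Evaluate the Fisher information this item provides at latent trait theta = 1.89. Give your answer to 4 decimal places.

P = 1/(1+e^{-0.3422}) = 0.5847
P(1−P) = 0.5847 × 0.4153 = 0.2428
I = a² × P(1−P) = 1.18² × 0.2428 = 0.33810

0.3381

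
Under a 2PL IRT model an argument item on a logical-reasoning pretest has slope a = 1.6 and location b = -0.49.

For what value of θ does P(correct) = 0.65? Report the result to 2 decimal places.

-0.10

P(θ) = 1 / (1 + exp(−a(θ − b)))
logit = ln(0.6500/0.3500) = 0.6190
θ = b + logit/(a) = -0.49 + 0.6190/1.6000 = -0.1031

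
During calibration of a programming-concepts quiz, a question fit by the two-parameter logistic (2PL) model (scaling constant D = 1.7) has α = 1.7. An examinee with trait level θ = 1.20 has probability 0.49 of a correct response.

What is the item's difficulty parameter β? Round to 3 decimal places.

P(θ) = 1 / (1 + exp(−D·α(θ − β)))
logit(0.49) = ln(0.49/0.51) = -0.0400
β = θ − logit/(1.7·α) = 1.20 − (-0.0400)/2.8900 = 1.2138

1.214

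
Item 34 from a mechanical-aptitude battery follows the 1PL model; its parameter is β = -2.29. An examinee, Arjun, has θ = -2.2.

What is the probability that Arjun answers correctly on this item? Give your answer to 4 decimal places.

0.5225

P(θ) = 1 / (1 + exp(−(θ − β)))
Exponent: (-2.2 − (-2.29)) = 0.0900
1/(1 + e^{-0.0900}) = 0.5225
P = 0.5225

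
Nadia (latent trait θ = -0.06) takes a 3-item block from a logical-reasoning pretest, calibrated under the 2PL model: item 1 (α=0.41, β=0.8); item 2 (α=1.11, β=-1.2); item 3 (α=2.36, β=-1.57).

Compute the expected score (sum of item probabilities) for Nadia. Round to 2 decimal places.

P(θ) = 1 / (1 + exp(−α(θ − β)))
P_1 = 1/(1+e^{0.3526}) = 0.4128
P_2 = 1/(1+e^{-1.2654}) = 0.7800
P_3 = 1/(1+e^{-3.5636}) = 0.9724
E[score] = 0.4128 + 0.7800 + 0.9724 = 2.1652

2.17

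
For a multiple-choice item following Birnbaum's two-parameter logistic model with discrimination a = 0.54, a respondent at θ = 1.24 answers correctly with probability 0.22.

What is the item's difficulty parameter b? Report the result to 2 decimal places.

3.58

P(θ) = 1 / (1 + exp(−a(θ − b)))
logit(0.22) = ln(0.22/0.78) = -1.2657
b = θ − logit/(a) = 1.24 − (-1.2657)/0.5400 = 3.5838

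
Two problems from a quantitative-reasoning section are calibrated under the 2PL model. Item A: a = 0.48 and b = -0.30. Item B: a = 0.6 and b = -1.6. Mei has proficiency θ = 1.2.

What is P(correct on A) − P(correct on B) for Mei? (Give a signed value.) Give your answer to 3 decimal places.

-0.170

P(θ) = 1 / (1 + exp(−a(θ − b)))
P_A = 0.6726
P_B = 0.8429
P_A − P_B = -0.1703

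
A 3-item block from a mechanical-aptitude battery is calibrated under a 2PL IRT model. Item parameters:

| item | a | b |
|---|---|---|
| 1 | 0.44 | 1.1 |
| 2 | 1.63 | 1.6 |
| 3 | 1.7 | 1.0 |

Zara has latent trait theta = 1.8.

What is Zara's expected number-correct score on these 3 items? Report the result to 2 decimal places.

1.95

P(theta) = 1 / (1 + exp(−a(theta − b)))
P_1 = 1/(1+e^{-0.3080}) = 0.5764
P_2 = 1/(1+e^{-0.3260}) = 0.5808
P_3 = 1/(1+e^{-1.3600}) = 0.7958
E[score] = 0.5764 + 0.5808 + 0.7958 = 1.9529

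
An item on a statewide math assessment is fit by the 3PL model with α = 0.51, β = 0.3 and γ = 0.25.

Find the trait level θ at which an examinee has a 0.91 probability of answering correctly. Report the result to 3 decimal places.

P(θ) = γ + (1 − γ) · 1 / (1 + exp(−α(θ − β)))
Remove guessing floor: (0.91 − 0.25)/(1 − 0.25) = 0.8800
logit = ln(0.8800/0.1200) = 1.9924
θ = β + logit/(α) = 0.3 + 1.9924/0.5100 = 4.2067

4.207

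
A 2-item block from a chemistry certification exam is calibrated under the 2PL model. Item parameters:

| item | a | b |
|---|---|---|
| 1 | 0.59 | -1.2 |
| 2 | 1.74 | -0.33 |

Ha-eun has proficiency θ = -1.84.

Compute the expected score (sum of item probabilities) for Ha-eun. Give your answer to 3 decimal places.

0.474

P(θ) = 1 / (1 + exp(−a(θ − b)))
P_1 = 1/(1+e^{0.3776}) = 0.4067
P_2 = 1/(1+e^{2.6274}) = 0.0674
E[score] = 0.4067 + 0.0674 = 0.4741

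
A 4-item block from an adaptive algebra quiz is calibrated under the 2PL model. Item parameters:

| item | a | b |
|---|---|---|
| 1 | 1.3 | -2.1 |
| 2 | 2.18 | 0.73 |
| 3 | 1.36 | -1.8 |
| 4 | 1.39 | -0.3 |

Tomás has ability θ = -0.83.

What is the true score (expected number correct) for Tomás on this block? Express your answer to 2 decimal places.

1.98

P(θ) = 1 / (1 + exp(−a(θ − b)))
P_1 = 1/(1+e^{-1.6510}) = 0.8390
P_2 = 1/(1+e^{3.4008}) = 0.0323
P_3 = 1/(1+e^{-1.3192}) = 0.7890
P_4 = 1/(1+e^{0.7367}) = 0.3237
E[score] = 0.8390 + 0.0323 + 0.7890 + 0.3237 = 1.9841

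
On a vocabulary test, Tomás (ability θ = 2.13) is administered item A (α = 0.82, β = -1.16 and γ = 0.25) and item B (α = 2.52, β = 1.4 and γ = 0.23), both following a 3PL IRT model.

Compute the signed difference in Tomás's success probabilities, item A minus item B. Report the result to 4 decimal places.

P(θ) = γ + (1 − γ) · 1 / (1 + exp(−α(θ − β)))
P_A = 0.9527
P_B = 0.8944
P_A − P_B = 0.0582

0.0582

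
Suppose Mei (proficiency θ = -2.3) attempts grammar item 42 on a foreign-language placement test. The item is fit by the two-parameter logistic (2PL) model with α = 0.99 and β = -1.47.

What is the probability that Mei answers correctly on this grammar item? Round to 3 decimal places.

0.305

P(θ) = 1 / (1 + exp(−α(θ − β)))
Exponent: 0.99 × (-2.3 − (-1.47)) = -0.8217
1/(1 + e^{0.8217}) = 0.3054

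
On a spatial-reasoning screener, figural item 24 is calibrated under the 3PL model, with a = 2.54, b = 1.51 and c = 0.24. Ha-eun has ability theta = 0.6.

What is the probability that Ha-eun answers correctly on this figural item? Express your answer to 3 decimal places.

0.309

P(theta) = c + (1 − c) · 1 / (1 + exp(−a(theta − b)))
Exponent: 2.54 × (0.6 − 1.51) = -2.3114
1/(1 + e^{2.3114}) = 0.0902
P = 0.24 + 0.76 × 0.0902 = 0.3085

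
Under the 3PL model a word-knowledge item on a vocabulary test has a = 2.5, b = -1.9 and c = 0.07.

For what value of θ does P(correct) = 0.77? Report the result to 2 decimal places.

P(θ) = c + (1 − c) · 1 / (1 + exp(−a(θ − b)))
Remove guessing floor: (0.77 − 0.07)/(1 − 0.07) = 0.7527
logit = ln(0.7527/0.2473) = 1.1130
θ = b + logit/(a) = -1.9 + 1.1130/2.5000 = -1.4548

-1.45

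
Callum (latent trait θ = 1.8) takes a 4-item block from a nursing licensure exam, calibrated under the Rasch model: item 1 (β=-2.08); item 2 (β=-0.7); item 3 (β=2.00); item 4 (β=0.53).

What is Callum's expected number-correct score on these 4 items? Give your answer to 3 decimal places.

P(θ) = 1 / (1 + exp(−(θ − β)))
P_1 = 1/(1+e^{-3.8800}) = 0.9798
P_2 = 1/(1+e^{-2.5000}) = 0.9241
P_3 = 1/(1+e^{0.2000}) = 0.4502
P_4 = 1/(1+e^{-1.2700}) = 0.7807
E[score] = 0.9798 + 0.9241 + 0.4502 + 0.7807 = 3.1348

3.135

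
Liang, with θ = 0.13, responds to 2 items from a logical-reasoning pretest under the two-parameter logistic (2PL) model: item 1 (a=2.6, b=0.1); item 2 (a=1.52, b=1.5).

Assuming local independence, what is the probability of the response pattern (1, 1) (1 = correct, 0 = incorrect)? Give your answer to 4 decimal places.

P(θ) = 1 / (1 + exp(−a(θ − b)))
P_1 = 1/(1+e^{-0.0780}) = 0.5195
P_2 = 1/(1+e^{2.0824}) = 0.1108
L = P_1 × P_2 = 0.5195 × 0.1108 = 0.05757

0.0576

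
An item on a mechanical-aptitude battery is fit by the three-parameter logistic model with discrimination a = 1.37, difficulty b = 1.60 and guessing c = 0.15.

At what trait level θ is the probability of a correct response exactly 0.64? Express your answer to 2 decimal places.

1.83

P(θ) = c + (1 − c) · 1 / (1 + exp(−a(θ − b)))
Remove guessing floor: (0.64 − 0.15)/(1 − 0.15) = 0.5765
logit = ln(0.5765/0.4235) = 0.3083
θ = b + logit/(a) = 1.60 + 0.3083/1.3700 = 1.8250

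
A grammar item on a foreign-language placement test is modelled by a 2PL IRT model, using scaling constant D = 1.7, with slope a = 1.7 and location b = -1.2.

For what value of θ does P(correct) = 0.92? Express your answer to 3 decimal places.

-0.355

P(θ) = 1 / (1 + exp(−D·a(θ − b)))
logit = ln(0.9200/0.0800) = 2.4423
θ = b + logit/(1.7·a) = -1.2 + 2.4423/2.8900 = -0.3549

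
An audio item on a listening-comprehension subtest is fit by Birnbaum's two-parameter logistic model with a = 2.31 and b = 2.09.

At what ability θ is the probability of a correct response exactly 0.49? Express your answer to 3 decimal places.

P(θ) = 1 / (1 + exp(−a(θ − b)))
logit = ln(0.4900/0.5100) = -0.0400
θ = b + logit/(a) = 2.09 + (-0.0400)/2.3100 = 2.0727

2.073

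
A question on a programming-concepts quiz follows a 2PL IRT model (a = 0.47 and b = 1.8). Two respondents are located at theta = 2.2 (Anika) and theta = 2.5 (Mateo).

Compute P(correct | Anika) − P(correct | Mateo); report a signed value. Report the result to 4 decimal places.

P(theta) = 1 / (1 + exp(−a(theta − b)))
P(Anika) = 0.5469  [exponent 0.1880]
P(Mateo) = 0.5815  [exponent 0.3290]
Difference = 0.5469 − 0.5815 = -0.0347

-0.0347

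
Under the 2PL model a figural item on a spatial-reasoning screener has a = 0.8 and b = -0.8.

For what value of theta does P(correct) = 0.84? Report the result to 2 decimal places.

P(theta) = 1 / (1 + exp(−a(theta − b)))
logit = ln(0.8400/0.1600) = 1.6582
theta = b + logit/(a) = -0.8 + 1.6582/0.8000 = 1.2728

1.27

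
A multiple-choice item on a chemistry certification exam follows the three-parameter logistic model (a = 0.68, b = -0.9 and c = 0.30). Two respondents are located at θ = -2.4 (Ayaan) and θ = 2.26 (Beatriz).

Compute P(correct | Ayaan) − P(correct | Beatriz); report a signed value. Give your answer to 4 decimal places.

-0.4414

P(θ) = c + (1 − c) · 1 / (1 + exp(−a(θ − b)))
P(Ayaan) = 0.4855  [exponent -1.0200]
P(Beatriz) = 0.9269  [exponent 2.1488]
Difference = 0.4855 − 0.9269 = -0.4414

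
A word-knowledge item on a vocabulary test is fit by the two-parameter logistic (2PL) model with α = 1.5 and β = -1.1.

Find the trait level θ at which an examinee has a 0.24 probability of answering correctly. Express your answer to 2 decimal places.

P(θ) = 1 / (1 + exp(−α(θ − β)))
logit = ln(0.2400/0.7600) = -1.1527
θ = β + logit/(α) = -1.1 + (-1.1527)/1.5000 = -1.8685

-1.87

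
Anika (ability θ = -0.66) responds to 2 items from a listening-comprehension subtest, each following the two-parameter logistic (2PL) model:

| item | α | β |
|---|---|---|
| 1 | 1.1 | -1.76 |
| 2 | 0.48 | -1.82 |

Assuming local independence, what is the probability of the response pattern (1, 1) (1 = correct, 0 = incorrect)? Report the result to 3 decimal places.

0.490

P(θ) = 1 / (1 + exp(−α(θ − β)))
P_1 = 1/(1+e^{-1.2100}) = 0.7703
P_2 = 1/(1+e^{-0.5568}) = 0.6357
L = P_1 × P_2 = 0.7703 × 0.6357 = 0.48969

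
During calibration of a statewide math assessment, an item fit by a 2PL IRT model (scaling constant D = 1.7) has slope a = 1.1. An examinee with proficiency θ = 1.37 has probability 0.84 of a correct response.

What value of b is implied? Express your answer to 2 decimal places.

0.48

P(θ) = 1 / (1 + exp(−D·a(θ − b)))
logit(0.84) = ln(0.84/0.16) = 1.6582
b = θ − logit/(1.7·a) = 1.37 − 1.6582/1.8700 = 0.4832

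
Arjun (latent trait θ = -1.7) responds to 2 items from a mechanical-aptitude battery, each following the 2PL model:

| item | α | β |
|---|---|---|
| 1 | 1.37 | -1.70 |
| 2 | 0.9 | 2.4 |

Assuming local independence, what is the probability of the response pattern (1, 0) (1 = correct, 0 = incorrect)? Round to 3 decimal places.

0.488

P(θ) = 1 / (1 + exp(−α(θ − β)))
P_1 = 1/(1+e^{0.0000}) = 0.5000
P_2 = 1/(1+e^{3.6900}) = 0.0244
L = P_1 × (1−P_2) = 0.5000 × 0.9756 = 0.48782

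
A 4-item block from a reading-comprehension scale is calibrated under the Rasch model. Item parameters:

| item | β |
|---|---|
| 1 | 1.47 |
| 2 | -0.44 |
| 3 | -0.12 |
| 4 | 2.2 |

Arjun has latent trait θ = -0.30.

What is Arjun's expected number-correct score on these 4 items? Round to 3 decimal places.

P(θ) = 1 / (1 + exp(−(θ − β)))
P_1 = 1/(1+e^{1.7700}) = 0.1455
P_2 = 1/(1+e^{-0.1400}) = 0.5349
P_3 = 1/(1+e^{0.1800}) = 0.4551
P_4 = 1/(1+e^{2.5000}) = 0.0759
E[score] = 0.1455 + 0.5349 + 0.4551 + 0.0759 = 1.2115

1.211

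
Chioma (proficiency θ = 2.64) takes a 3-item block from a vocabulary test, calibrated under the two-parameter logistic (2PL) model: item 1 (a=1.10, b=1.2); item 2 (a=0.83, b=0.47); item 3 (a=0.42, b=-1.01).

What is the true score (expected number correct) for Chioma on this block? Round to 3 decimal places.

P(θ) = 1 / (1 + exp(−a(θ − b)))
P_1 = 1/(1+e^{-1.5840}) = 0.8298
P_2 = 1/(1+e^{-1.8011}) = 0.8583
P_3 = 1/(1+e^{-1.5330}) = 0.8224
E[score] = 0.8298 + 0.8583 + 0.8224 = 2.5105

2.510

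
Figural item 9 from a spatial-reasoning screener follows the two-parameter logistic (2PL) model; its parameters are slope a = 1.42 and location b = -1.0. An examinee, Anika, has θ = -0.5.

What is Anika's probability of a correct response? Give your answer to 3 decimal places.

0.670

P(θ) = 1 / (1 + exp(−a(θ − b)))
Exponent: 1.42 × (-0.5 − (-1.0)) = 0.7100
1/(1 + e^{-0.7100}) = 0.6704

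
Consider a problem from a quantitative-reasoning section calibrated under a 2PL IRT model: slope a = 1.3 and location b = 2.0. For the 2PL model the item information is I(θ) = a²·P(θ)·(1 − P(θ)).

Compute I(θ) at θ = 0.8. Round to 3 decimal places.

P = 1/(1+e^{1.5600}) = 0.1736
P(1−P) = 0.1736 × 0.8264 = 0.1435
I = a² × P(1−P) = 1.3² × 0.1435 = 0.24250

0.243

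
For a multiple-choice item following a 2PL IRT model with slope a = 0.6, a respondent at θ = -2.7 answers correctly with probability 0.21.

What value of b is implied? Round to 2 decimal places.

-0.49

P(θ) = 1 / (1 + exp(−a(θ − b)))
logit(0.21) = ln(0.21/0.79) = -1.3249
b = θ − logit/(a) = -2.7 − (-1.3249)/0.6000 = -0.4918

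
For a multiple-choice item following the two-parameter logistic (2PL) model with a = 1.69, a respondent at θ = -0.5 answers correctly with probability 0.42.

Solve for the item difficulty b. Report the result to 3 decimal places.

-0.309

P(θ) = 1 / (1 + exp(−a(θ − b)))
logit(0.42) = ln(0.42/0.58) = -0.3228
b = θ − logit/(a) = -0.5 − (-0.3228)/1.6900 = -0.3090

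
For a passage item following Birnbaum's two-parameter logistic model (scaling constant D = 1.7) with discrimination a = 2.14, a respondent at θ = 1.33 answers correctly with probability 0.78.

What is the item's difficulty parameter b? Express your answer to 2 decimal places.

0.98

P(θ) = 1 / (1 + exp(−D·a(θ − b)))
logit(0.78) = ln(0.78/0.22) = 1.2657
b = θ − logit/(1.7·a) = 1.33 − 1.2657/3.6380 = 0.9821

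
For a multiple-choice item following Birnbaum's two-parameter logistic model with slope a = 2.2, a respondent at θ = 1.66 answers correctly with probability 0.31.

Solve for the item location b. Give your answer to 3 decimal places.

2.024

P(θ) = 1 / (1 + exp(−a(θ − b)))
logit(0.31) = ln(0.31/0.69) = -0.8001
b = θ − logit/(a) = 1.66 − (-0.8001)/2.2000 = 2.0237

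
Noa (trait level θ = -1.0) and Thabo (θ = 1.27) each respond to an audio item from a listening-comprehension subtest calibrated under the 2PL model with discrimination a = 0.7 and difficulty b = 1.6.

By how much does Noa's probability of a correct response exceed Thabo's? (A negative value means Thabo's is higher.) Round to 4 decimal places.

-0.3031

P(θ) = 1 / (1 + exp(−a(θ − b)))
P(Noa) = 0.1394  [exponent -1.8200]
P(Thabo) = 0.4425  [exponent -0.2310]
Difference = 0.1394 − 0.4425 = -0.3031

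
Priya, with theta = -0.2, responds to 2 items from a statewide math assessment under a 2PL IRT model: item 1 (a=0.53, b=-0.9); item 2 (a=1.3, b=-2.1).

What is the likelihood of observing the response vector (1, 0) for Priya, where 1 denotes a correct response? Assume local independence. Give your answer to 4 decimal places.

P(theta) = 1 / (1 + exp(−a(theta − b)))
P_1 = 1/(1+e^{-0.3710}) = 0.5917
P_2 = 1/(1+e^{-2.4700}) = 0.9220
L = P_1 × (1−P_2) = 0.5917 × 0.0780 = 0.04615

0.0461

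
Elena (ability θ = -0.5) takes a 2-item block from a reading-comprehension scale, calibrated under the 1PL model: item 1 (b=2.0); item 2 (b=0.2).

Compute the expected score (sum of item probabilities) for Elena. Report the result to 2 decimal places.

P(θ) = 1 / (1 + exp(−(θ − b)))
P_1 = 1/(1+e^{2.5000}) = 0.0759
P_2 = 1/(1+e^{0.7000}) = 0.3318
E[score] = 0.0759 + 0.3318 = 0.4077

0.41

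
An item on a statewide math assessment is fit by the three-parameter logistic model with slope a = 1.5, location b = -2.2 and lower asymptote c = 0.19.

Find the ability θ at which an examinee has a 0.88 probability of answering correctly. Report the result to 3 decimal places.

-1.034

P(θ) = c + (1 − c) · 1 / (1 + exp(−a(θ − b)))
Remove guessing floor: (0.88 − 0.19)/(1 − 0.19) = 0.8519
logit = ln(0.8519/0.1481) = 1.7492
θ = b + logit/(a) = -2.2 + 1.7492/1.5000 = -1.0339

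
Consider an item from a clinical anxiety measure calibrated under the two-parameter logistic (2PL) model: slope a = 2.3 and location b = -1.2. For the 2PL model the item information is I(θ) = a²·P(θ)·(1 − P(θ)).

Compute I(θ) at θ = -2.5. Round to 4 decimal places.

P = 1/(1+e^{2.9900}) = 0.0479
P(1−P) = 0.0479 × 0.9521 = 0.0456
I = a² × P(1−P) = 2.3² × 0.0456 = 0.24116

0.2412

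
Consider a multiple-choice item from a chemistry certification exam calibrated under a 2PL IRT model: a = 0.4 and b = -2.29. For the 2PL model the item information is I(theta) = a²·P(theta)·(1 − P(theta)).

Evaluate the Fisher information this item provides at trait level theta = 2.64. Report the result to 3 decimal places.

P = 1/(1+e^{-1.9720}) = 0.8778
P(1−P) = 0.8778 × 0.1222 = 0.1072
I = a² × P(1−P) = 0.4² × 0.1072 = 0.01716

0.017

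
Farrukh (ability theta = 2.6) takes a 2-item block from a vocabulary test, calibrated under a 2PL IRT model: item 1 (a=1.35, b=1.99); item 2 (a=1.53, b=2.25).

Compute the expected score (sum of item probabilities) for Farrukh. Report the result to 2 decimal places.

1.33

P(theta) = 1 / (1 + exp(−a(theta − b)))
P_1 = 1/(1+e^{-0.8235}) = 0.6950
P_2 = 1/(1+e^{-0.5355}) = 0.6308
E[score] = 0.6950 + 0.6308 = 1.3257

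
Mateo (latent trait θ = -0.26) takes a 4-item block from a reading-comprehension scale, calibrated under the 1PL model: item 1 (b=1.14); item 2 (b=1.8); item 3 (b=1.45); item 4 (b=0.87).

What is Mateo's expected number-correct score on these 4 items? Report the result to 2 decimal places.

P(θ) = 1 / (1 + exp(−(θ − b)))
P_1 = 1/(1+e^{1.4000}) = 0.1978
P_2 = 1/(1+e^{2.0600}) = 0.1130
P_3 = 1/(1+e^{1.7100}) = 0.1532
P_4 = 1/(1+e^{1.1300}) = 0.2442
E[score] = 0.1978 + 0.1130 + 0.1532 + 0.2442 = 0.7082

0.71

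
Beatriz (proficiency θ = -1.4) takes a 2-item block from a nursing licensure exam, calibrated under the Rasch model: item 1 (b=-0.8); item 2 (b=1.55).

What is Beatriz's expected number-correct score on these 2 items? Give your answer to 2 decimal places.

0.40

P(θ) = 1 / (1 + exp(−(θ − b)))
P_1 = 1/(1+e^{0.6000}) = 0.3543
P_2 = 1/(1+e^{2.9500}) = 0.0497
E[score] = 0.3543 + 0.0497 = 0.4041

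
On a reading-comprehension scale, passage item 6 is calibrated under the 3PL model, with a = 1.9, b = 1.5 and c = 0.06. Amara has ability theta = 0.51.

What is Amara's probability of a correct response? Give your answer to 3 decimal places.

P(theta) = c + (1 − c) · 1 / (1 + exp(−a(theta − b)))
Exponent: 1.9 × (0.51 − 1.5) = -1.8810
1/(1 + e^{1.8810}) = 0.1323
P = 0.06 + 0.94 × 0.1323 = 0.1843

0.184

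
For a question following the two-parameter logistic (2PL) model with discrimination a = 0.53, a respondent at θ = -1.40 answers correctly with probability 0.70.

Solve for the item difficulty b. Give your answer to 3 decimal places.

P(θ) = 1 / (1 + exp(−a(θ − b)))
logit(0.70) = ln(0.70/0.30) = 0.8473
b = θ − logit/(a) = -1.40 − 0.8473/0.5300 = -2.9987

-2.999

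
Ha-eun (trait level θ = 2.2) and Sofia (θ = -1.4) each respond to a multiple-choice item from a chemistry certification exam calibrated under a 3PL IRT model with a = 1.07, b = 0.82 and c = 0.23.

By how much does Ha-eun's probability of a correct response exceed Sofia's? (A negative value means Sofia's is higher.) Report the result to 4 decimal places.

0.5613

P(θ) = c + (1 − c) · 1 / (1 + exp(−a(θ − b)))
P(Ha-eun) = 0.8568  [exponent 1.4766]
P(Sofia) = 0.2955  [exponent -2.3754]
Difference = 0.8568 − 0.2955 = 0.5613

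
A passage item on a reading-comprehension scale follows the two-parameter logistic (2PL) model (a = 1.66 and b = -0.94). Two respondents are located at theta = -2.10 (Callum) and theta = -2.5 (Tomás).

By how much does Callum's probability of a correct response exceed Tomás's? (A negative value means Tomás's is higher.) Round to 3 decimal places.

0.057

P(theta) = 1 / (1 + exp(−a(theta − b)))
P(Callum) = 0.1272  [exponent -1.9256]
P(Tomás) = 0.0698  [exponent -2.5896]
Difference = 0.1272 − 0.0698 = 0.0574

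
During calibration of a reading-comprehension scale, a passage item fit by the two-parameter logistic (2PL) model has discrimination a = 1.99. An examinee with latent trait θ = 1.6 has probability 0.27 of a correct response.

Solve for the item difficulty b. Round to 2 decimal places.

2.10

P(θ) = 1 / (1 + exp(−a(θ − b)))
logit(0.27) = ln(0.27/0.73) = -0.9946
b = θ − logit/(a) = 1.6 − (-0.9946)/1.9900 = 2.0998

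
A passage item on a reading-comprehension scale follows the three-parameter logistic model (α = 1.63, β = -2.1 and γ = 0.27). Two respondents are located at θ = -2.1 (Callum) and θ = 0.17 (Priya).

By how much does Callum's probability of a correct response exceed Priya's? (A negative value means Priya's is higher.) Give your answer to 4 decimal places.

P(θ) = γ + (1 − γ) · 1 / (1 + exp(−α(θ − β)))
P(Callum) = 0.6350  [exponent 0.0000]
P(Priya) = 0.9824  [exponent 3.7001]
Difference = 0.6350 − 0.9824 = -0.3474

-0.3474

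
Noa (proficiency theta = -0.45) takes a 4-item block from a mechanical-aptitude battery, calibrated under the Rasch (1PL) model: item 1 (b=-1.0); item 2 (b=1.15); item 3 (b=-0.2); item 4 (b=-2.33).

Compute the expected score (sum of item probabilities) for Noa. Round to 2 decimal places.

P(theta) = 1 / (1 + exp(−(theta − b)))
P_1 = 1/(1+e^{-0.5500}) = 0.6341
P_2 = 1/(1+e^{1.6000}) = 0.1680
P_3 = 1/(1+e^{0.2500}) = 0.4378
P_4 = 1/(1+e^{-1.8800}) = 0.8676
E[score] = 0.6341 + 0.1680 + 0.4378 + 0.8676 = 2.1076

2.11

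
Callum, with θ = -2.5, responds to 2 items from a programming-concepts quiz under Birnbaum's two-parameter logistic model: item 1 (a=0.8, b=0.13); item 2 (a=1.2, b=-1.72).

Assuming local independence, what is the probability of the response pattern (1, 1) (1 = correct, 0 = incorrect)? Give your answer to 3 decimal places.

P(θ) = 1 / (1 + exp(−a(θ − b)))
P_1 = 1/(1+e^{2.1040}) = 0.1087
P_2 = 1/(1+e^{0.9360}) = 0.2817
L = P_1 × P_2 = 0.1087 × 0.2817 = 0.03062

0.031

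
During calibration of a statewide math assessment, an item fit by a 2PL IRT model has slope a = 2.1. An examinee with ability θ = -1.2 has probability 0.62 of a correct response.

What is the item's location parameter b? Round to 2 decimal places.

-1.43

P(θ) = 1 / (1 + exp(−a(θ − b)))
logit(0.62) = ln(0.62/0.38) = 0.4895
b = θ − logit/(a) = -1.2 − 0.4895/2.1000 = -1.4331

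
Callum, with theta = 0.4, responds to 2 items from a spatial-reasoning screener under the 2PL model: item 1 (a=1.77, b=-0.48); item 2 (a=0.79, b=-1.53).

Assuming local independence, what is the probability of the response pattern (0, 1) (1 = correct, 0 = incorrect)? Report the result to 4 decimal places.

0.1429

P(theta) = 1 / (1 + exp(−a(theta − b)))
P_1 = 1/(1+e^{-1.5576}) = 0.8260
P_2 = 1/(1+e^{-1.5247}) = 0.8212
L = (1−P_1) × P_2 = 0.1740 × 0.8212 = 0.14289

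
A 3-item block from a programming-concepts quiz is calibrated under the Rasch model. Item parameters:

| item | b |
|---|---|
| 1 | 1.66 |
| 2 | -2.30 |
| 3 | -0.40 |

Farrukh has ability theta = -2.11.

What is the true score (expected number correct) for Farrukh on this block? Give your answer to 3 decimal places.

P(theta) = 1 / (1 + exp(−(theta − b)))
P_1 = 1/(1+e^{3.7700}) = 0.0225
P_2 = 1/(1+e^{-0.1900}) = 0.5474
P_3 = 1/(1+e^{1.7100}) = 0.1532
E[score] = 0.0225 + 0.5474 + 0.1532 = 0.7231

0.723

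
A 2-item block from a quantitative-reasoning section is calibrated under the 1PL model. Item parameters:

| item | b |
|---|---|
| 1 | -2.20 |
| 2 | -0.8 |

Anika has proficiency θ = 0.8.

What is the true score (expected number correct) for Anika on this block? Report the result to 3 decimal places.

1.785

P(θ) = 1 / (1 + exp(−(θ − b)))
P_1 = 1/(1+e^{-3.0000}) = 0.9526
P_2 = 1/(1+e^{-1.6000}) = 0.8320
E[score] = 0.9526 + 0.8320 = 1.7846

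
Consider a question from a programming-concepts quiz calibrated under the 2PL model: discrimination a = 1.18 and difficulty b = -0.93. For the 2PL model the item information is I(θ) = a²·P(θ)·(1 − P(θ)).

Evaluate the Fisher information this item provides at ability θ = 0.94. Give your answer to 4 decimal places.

0.1244

P = 1/(1+e^{-2.2066}) = 0.9008
P(1−P) = 0.9008 × 0.0992 = 0.0893
I = a² × P(1−P) = 1.18² × 0.0893 = 0.12438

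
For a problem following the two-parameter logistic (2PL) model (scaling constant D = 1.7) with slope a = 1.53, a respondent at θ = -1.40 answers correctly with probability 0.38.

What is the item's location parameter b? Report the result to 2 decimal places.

-1.21

P(θ) = 1 / (1 + exp(−D·a(θ − b)))
logit(0.38) = ln(0.38/0.62) = -0.4895
b = θ − logit/(1.7·a) = -1.40 − (-0.4895)/2.6010 = -1.2118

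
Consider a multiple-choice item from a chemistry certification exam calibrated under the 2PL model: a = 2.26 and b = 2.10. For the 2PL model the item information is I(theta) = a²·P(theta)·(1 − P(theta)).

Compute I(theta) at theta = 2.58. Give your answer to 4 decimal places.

0.9643

P = 1/(1+e^{-1.0848}) = 0.7474
P(1−P) = 0.7474 × 0.2526 = 0.1888
I = a² × P(1−P) = 2.26² × 0.1888 = 0.96428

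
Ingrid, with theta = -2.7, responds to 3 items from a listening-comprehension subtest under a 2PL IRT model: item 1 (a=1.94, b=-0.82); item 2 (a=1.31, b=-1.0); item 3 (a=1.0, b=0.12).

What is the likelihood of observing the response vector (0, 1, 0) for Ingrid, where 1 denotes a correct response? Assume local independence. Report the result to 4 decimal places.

0.0895

P(theta) = 1 / (1 + exp(−a(theta − b)))
P_1 = 1/(1+e^{3.6472}) = 0.0254
P_2 = 1/(1+e^{2.2270}) = 0.0974
P_3 = 1/(1+e^{2.8200}) = 0.0563
L = (1−P_1) × P_2 × (1−P_3) = 0.9746 × 0.0974 × 0.9437 = 0.08954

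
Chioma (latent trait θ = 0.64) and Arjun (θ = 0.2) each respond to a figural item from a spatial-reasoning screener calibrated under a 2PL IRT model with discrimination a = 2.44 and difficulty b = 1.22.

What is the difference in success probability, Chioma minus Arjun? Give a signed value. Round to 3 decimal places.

P(θ) = 1 / (1 + exp(−a(θ − b)))
P(Chioma) = 0.1954  [exponent -1.4152]
P(Arjun) = 0.0766  [exponent -2.4888]
Difference = 0.1954 − 0.0766 = 0.1188

0.119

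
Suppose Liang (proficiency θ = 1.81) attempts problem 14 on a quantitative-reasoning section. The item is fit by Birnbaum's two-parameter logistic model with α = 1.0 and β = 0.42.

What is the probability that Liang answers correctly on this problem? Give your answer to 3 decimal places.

0.801

P(θ) = 1 / (1 + exp(−α(θ − β)))
Exponent: 1.0 × (1.81 − 0.42) = 1.3900
1/(1 + e^{-1.3900}) = 0.8006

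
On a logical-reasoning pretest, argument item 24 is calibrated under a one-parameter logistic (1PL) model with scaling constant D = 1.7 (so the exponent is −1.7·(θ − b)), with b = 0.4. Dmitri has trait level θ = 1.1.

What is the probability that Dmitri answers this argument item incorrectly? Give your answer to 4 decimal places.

P(θ) = 1 / (1 + exp(−D·(θ − b)))
Exponent: 1.7 × (1.1 − 0.4) = 1.1900
1/(1 + e^{-1.1900}) = 0.7667
P = 0.7667
P(incorrect) = 1 − 0.7667 = 0.2333

0.2333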